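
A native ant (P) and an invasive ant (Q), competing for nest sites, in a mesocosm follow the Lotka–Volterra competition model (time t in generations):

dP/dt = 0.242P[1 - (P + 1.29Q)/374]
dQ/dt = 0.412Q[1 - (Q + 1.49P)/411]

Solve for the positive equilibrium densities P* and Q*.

P* ≈ 169, Q* ≈ 159

Setting both brackets to zero gives the nullclines P + 1.29Q = 374 and 1.49P + Q = 411.
Substituting Q = 411 - 1.49P into the first: P(1 - 1.29·1.49) = 374 - 1.29·411.
So P* = -156/-0.922 = 169, and then Q* = 411 - 1.49·169 = 159.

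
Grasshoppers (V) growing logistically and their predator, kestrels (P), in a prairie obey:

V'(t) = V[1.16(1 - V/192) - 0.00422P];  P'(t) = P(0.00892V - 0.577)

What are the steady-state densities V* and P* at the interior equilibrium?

V* ≈ 64.7, P* ≈ 182

From dP/dt = 0 with P > 0: 0.00892V* = 0.577, so V* = 64.7.
Substitute into dV/dt = 0: 1.16(1 - 64.7/192) = 0.00422P*.
The bracket is 0.663, giving P* = 0.769/0.00422 = 182.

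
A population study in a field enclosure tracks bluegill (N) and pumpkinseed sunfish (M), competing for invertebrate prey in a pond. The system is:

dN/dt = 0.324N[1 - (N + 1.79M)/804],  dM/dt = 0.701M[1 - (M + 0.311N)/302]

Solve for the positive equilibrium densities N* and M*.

N* ≈ 594, M* ≈ 117

Setting both brackets to zero gives the nullclines N + 1.79M = 804 and 0.311N + M = 302.
Substituting M = 302 - 0.311N into the first: N(1 - 1.79·0.311) = 804 - 1.79·302.
So N* = 263/0.443 = 594, and then M* = 302 - 0.311·594 = 117.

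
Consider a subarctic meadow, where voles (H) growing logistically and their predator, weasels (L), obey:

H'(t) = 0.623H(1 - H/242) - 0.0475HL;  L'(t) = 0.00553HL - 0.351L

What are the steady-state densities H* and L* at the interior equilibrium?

H* ≈ 63.5, L* ≈ 9.68

From dL/dt = 0 with L > 0: 0.00553H* = 0.351, so H* = 63.5.
Substitute into dH/dt = 0: 0.623(1 - 63.5/242) = 0.0475L*.
The bracket is 0.738, giving L* = 0.46/0.0475 = 9.68.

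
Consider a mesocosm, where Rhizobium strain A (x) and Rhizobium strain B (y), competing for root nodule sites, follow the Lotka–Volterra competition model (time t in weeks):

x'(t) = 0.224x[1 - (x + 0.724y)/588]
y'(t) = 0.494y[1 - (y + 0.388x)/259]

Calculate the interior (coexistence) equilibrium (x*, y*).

Setting both brackets to zero gives the nullclines x + 0.724y = 588 and 0.388x + y = 259.
Substituting y = 259 - 0.388x into the first: x(1 - 0.724·0.388) = 588 - 0.724·259.
So x* = 400/0.719 = 557, and then y* = 259 - 0.388·557 = 42.9.

x* ≈ 557, y* ≈ 42.9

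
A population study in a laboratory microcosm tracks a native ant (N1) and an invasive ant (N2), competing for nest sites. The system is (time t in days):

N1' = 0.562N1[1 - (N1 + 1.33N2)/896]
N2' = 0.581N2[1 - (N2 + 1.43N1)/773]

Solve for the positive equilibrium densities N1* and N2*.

Setting both brackets to zero gives the nullclines N1 + 1.33N2 = 896 and 1.43N1 + N2 = 773.
Substituting N2 = 773 - 1.43N1 into the first: N1(1 - 1.33·1.43) = 896 - 1.33·773.
So N1* = -132/-0.902 = 146, and then N2* = 773 - 1.43·146 = 564.

N1* ≈ 146, N2* ≈ 564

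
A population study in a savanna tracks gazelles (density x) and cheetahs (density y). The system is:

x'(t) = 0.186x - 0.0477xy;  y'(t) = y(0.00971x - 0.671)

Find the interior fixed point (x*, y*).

Set dy/dt = 0 with y > 0: 0.00971x - 0.671 = 0, so x* = 0.671/0.00971 = 69.1.
Set dx/dt = 0 with x > 0: 0.186 - 0.0477y = 0, so y* = 0.186/0.0477 = 3.9.

x* ≈ 69.1, y* ≈ 3.9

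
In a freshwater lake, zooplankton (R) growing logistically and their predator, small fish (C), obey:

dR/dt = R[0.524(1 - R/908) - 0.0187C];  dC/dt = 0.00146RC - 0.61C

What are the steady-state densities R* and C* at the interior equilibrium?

R* ≈ 418, C* ≈ 15.1

From dC/dt = 0 with C > 0: 0.00146R* = 0.61, so R* = 418.
Substitute into dR/dt = 0: 0.524(1 - 418/908) = 0.0187C*.
The bracket is 0.54, giving C* = 0.283/0.0187 = 15.1.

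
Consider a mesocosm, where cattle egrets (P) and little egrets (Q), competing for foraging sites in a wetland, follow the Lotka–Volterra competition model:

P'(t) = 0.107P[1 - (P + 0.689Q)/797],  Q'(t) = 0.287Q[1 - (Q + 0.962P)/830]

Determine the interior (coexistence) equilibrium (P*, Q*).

Setting both brackets to zero gives the nullclines P + 0.689Q = 797 and 0.962P + Q = 830.
Substituting Q = 830 - 0.962P into the first: P(1 - 0.689·0.962) = 797 - 0.689·830.
So P* = 225/0.337 = 668, and then Q* = 830 - 0.962·668 = 188.

P* ≈ 668, Q* ≈ 188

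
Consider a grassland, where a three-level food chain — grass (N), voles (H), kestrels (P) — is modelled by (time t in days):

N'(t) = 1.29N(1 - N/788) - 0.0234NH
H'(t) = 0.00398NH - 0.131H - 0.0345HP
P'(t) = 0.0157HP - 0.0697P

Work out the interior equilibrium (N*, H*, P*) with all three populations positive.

N* ≈ 725, H* ≈ 4.44, P* ≈ 79.8

From dP/dt = 0: 0.0157H* = 0.0697, so H* = 4.44.
From dN/dt = 0: 1.29(1 - N*/788) = 0.0234·4.44, giving N* = 788·(1 - 0.0805) = 725.
From dH/dt = 0: 0.00398·725 - 0.131 = 0.0345P*, so P* = 2.75/0.0345 = 79.8.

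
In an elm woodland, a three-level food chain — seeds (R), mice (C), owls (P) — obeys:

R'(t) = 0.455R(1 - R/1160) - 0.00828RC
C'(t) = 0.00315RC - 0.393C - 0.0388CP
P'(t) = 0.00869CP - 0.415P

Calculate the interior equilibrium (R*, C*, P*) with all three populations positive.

From dP/dt = 0: 0.00869C* = 0.415, so C* = 47.8.
From dR/dt = 0: 0.455(1 - R*/1160) = 0.00828·47.8, giving R* = 1160·(1 - 0.869) = 152.
From dC/dt = 0: 0.00315·152 - 0.393 = 0.0388P*, so P* = 0.0855/0.0388 = 2.2.

R* ≈ 152, C* ≈ 47.8, P* ≈ 2.2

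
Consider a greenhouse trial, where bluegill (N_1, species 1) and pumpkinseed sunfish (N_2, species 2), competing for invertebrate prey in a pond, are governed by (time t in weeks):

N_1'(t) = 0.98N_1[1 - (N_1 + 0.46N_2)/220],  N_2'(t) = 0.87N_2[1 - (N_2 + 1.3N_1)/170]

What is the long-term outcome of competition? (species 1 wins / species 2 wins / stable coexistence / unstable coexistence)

Compare the nullcline intercepts: K1/α12 = 220/0.46 = 478 > K2 = 170; K2/α21 = 170/1.3 = 131 < K1 = 220.
Since the inequalities point opposite ways, species 1 can invade but species 2 cannot.

species 1 excludes species 2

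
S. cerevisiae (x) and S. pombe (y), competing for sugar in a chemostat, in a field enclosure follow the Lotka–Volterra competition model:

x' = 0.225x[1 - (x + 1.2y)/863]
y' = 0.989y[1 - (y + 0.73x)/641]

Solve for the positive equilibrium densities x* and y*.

x* ≈ 756, y* ≈ 88.8

Setting both brackets to zero gives the nullclines x + 1.2y = 863 and 0.73x + y = 641.
Substituting y = 641 - 0.73x into the first: x(1 - 1.2·0.73) = 863 - 1.2·641.
So x* = 93.8/0.124 = 756, and then y* = 641 - 0.73·756 = 88.8.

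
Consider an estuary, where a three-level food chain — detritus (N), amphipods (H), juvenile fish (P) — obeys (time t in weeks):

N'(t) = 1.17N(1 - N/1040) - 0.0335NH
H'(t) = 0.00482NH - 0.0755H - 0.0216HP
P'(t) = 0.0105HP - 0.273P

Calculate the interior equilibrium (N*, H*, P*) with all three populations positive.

N* ≈ 266, H* ≈ 26, P* ≈ 55.8

From dP/dt = 0: 0.0105H* = 0.273, so H* = 26.
From dN/dt = 0: 1.17(1 - N*/1040) = 0.0335·26, giving N* = 1040·(1 - 0.744) = 266.
From dH/dt = 0: 0.00482·266 - 0.0755 = 0.0216P*, so P* = 1.21/0.0216 = 55.8.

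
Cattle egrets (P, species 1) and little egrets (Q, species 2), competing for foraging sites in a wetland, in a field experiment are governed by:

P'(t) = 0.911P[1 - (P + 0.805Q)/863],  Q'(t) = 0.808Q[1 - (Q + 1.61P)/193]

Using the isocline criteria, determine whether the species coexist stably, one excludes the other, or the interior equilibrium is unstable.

Compare the nullcline intercepts: K1/α12 = 863/0.805 = 1070 > K2 = 193; K2/α21 = 193/1.61 = 120 < K1 = 863.
Since the inequalities point opposite ways, species 1 can invade but species 2 cannot.

species 1 excludes species 2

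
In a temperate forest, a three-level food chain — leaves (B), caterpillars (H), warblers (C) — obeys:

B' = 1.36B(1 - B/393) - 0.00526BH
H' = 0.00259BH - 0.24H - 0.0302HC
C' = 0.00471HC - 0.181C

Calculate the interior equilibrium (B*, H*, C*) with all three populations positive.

B* ≈ 335, H* ≈ 38.4, C* ≈ 20.7

From dC/dt = 0: 0.00471H* = 0.181, so H* = 38.4.
From dB/dt = 0: 1.36(1 - B*/393) = 0.00526·38.4, giving B* = 393·(1 - 0.149) = 335.
From dH/dt = 0: 0.00259·335 - 0.24 = 0.0302C*, so C* = 0.627/0.0302 = 20.7.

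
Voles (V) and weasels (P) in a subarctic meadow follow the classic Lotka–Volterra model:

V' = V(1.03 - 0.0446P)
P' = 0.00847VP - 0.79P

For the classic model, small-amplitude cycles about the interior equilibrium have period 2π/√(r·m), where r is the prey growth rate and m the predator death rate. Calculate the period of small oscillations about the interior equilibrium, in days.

T ≈ 6.97 days

Here r = 1.03 and m = 0.79, so r·m = 0.814.
ω = √0.814 = 0.902 per day, hence T = 2π/ω ≈ 6.97 days.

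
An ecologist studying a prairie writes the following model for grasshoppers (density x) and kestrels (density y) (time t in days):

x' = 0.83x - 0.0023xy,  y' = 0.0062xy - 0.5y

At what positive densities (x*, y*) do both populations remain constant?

Set dy/dt = 0 with y > 0: 0.0062x - 0.5 = 0, so x* = 0.5/0.0062 = 80.6.
Set dx/dt = 0 with x > 0: 0.83 - 0.0023y = 0, so y* = 0.83/0.0023 = 361.

x* ≈ 80.6, y* ≈ 361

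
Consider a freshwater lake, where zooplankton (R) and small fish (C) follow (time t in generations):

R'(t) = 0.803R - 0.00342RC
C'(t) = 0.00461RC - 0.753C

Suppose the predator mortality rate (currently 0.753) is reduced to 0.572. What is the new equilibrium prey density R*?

At the interior fixed point, setting dC/dt = 0 with C > 0 fixes R* = (predator death rate)/(RC coefficient) — independent of the other coefficients.
With the change, R* = 0.572/0.00461 = 124; it falls from 163.

R* ≈ 124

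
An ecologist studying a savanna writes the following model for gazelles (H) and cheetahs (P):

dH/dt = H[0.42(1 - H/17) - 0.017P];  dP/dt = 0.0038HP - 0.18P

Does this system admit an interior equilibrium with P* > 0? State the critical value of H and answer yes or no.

Threshold H = 47.4; K < 47.4, so no, the predator goes extinct.

The predator equation gives dP/dt > 0 only when H > 0.18/0.0038 = 47.4.
Without the predator, H → K = 17. Since 17 < 47.4, the predator cannot invade.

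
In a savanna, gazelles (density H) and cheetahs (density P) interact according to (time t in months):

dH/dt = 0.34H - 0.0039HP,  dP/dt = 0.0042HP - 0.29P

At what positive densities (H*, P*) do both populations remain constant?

Set dP/dt = 0 with P > 0: 0.0042H - 0.29 = 0, so H* = 0.29/0.0042 = 69.
Set dH/dt = 0 with H > 0: 0.34 - 0.0039P = 0, so P* = 0.34/0.0039 = 87.2.

H* ≈ 69, P* ≈ 87.2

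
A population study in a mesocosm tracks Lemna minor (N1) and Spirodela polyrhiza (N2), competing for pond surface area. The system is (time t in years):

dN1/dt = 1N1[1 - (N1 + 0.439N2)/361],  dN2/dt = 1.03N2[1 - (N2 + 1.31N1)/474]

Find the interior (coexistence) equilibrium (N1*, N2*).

N1* ≈ 360, N2* ≈ 2.57

Setting both brackets to zero gives the nullclines N1 + 0.439N2 = 361 and 1.31N1 + N2 = 474.
Substituting N2 = 474 - 1.31N1 into the first: N1(1 - 0.439·1.31) = 361 - 0.439·474.
So N1* = 153/0.425 = 360, and then N2* = 474 - 1.31·360 = 2.57.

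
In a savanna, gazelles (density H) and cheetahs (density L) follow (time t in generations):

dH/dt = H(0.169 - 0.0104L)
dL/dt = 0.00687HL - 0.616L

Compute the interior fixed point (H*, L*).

Set dL/dt = 0 with L > 0: 0.00687H - 0.616 = 0, so H* = 0.616/0.00687 = 89.7.
Set dH/dt = 0 with H > 0: 0.169 - 0.0104L = 0, so L* = 0.169/0.0104 = 16.3.

H* ≈ 89.7, L* ≈ 16.3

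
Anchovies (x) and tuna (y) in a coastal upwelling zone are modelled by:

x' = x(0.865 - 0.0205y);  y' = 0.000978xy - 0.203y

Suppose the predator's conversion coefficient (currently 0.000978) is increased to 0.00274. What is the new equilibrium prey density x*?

At the interior fixed point, setting dy/dt = 0 with y > 0 fixes x* = (predator death rate)/(xy coefficient) — independent of the other coefficients.
With the change, x* = 0.203/0.00274 = 74.1; it falls from 208.

x* ≈ 74.1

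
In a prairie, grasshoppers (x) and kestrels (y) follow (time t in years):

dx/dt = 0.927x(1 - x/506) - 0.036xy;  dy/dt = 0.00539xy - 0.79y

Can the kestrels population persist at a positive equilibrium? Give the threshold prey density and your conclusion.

Threshold x = 147; K > 147, so yes, the predator persists.

The predator equation gives dy/dt > 0 only when x > 0.79/0.00539 = 147.
Without the predator, x → K = 506. Since 506 > 147, the predator can invade and persist.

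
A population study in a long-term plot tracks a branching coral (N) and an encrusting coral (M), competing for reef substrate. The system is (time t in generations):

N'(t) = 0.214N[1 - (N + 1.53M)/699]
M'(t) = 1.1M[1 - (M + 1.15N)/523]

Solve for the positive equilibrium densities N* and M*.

Setting both brackets to zero gives the nullclines N + 1.53M = 699 and 1.15N + M = 523.
Substituting M = 523 - 1.15N into the first: N(1 - 1.53·1.15) = 699 - 1.53·523.
So N* = -101/-0.759 = 133, and then M* = 523 - 1.15·133 = 370.

N* ≈ 133, M* ≈ 370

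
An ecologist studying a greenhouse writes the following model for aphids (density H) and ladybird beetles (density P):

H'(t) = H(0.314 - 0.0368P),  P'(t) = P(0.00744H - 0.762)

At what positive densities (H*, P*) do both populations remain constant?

H* ≈ 102, P* ≈ 8.53

Set dP/dt = 0 with P > 0: 0.00744H - 0.762 = 0, so H* = 0.762/0.00744 = 102.
Set dH/dt = 0 with H > 0: 0.314 - 0.0368P = 0, so P* = 0.314/0.0368 = 8.53.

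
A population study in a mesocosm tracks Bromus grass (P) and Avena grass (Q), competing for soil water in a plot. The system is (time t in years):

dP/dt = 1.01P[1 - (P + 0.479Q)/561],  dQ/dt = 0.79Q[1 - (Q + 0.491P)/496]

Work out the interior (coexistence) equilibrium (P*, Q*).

Setting both brackets to zero gives the nullclines P + 0.479Q = 561 and 0.491P + Q = 496.
Substituting Q = 496 - 0.491P into the first: P(1 - 0.479·0.491) = 561 - 0.479·496.
So P* = 323/0.765 = 423, and then Q* = 496 - 0.491·423 = 288.

P* ≈ 423, Q* ≈ 288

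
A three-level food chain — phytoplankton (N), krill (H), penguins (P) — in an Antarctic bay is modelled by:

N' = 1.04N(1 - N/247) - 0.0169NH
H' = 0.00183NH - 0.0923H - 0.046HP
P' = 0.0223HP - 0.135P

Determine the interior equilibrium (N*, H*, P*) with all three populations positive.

N* ≈ 223, H* ≈ 6.05, P* ≈ 6.85

From dP/dt = 0: 0.0223H* = 0.135, so H* = 6.05.
From dN/dt = 0: 1.04(1 - N*/247) = 0.0169·6.05, giving N* = 247·(1 - 0.0984) = 223.
From dH/dt = 0: 0.00183·223 - 0.0923 = 0.046P*, so P* = 0.315/0.046 = 6.85.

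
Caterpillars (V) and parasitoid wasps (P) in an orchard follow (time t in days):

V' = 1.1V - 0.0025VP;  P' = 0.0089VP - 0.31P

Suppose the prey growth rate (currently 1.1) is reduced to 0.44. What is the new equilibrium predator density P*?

At the interior fixed point, setting dV/dt = 0 with V > 0 fixes P* = (prey growth rate)/(VP coefficient) — independent of the other coefficients.
With the change, P* = 0.44/0.0025 = 176; it falls from 440.

P* ≈ 176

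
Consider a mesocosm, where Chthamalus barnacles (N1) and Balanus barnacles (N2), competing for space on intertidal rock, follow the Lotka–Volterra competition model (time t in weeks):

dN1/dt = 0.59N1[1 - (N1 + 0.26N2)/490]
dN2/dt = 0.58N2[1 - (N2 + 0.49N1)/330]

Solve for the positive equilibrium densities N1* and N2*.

N1* ≈ 463, N2* ≈ 103

Setting both brackets to zero gives the nullclines N1 + 0.26N2 = 490 and 0.49N1 + N2 = 330.
Substituting N2 = 330 - 0.49N1 into the first: N1(1 - 0.26·0.49) = 490 - 0.26·330.
So N1* = 404/0.873 = 463, and then N2* = 330 - 0.49·463 = 103.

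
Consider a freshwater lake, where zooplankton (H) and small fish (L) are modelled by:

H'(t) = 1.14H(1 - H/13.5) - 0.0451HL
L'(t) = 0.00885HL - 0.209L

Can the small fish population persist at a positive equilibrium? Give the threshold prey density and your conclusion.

The predator equation gives dL/dt > 0 only when H > 0.209/0.00885 = 23.6.
Without the predator, H → K = 13.5. Since 13.5 < 23.6, the predator cannot invade.

Threshold H = 23.6; K < 23.6, so no, the predator goes extinct.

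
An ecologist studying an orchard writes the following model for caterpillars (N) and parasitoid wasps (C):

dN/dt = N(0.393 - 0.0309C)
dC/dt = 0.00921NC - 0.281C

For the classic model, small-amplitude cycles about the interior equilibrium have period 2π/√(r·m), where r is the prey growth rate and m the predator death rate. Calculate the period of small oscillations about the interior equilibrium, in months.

T ≈ 18.9 months

Here r = 0.393 and m = 0.281, so r·m = 0.11.
ω = √0.11 = 0.332 per month, hence T = 2π/ω ≈ 18.9 months.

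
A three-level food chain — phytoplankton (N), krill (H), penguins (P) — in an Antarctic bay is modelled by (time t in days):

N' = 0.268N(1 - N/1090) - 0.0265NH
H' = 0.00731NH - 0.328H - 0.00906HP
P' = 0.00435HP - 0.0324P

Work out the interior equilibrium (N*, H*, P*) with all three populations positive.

From dP/dt = 0: 0.00435H* = 0.0324, so H* = 7.45.
From dN/dt = 0: 0.268(1 - N*/1090) = 0.0265·7.45, giving N* = 1090·(1 - 0.736) = 287.
From dH/dt = 0: 0.00731·287 - 0.328 = 0.00906P*, so P* = 1.77/0.00906 = 196.

N* ≈ 287, H* ≈ 7.45, P* ≈ 196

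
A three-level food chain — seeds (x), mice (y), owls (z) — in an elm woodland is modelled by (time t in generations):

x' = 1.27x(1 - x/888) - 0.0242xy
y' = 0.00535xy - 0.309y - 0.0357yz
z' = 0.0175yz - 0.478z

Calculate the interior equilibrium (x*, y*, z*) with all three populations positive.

From dz/dt = 0: 0.0175y* = 0.478, so y* = 27.3.
From dx/dt = 0: 1.27(1 - x*/888) = 0.0242·27.3, giving x* = 888·(1 - 0.52) = 426.
From dy/dt = 0: 0.00535·426 - 0.309 = 0.0357z*, so z* = 1.97/0.0357 = 55.2.

x* ≈ 426, y* ≈ 27.3, z* ≈ 55.2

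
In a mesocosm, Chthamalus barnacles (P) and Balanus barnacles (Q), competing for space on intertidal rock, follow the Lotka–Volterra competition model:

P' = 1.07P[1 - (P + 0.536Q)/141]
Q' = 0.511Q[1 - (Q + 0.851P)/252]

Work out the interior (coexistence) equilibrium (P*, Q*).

P* ≈ 10.9, Q* ≈ 243

Setting both brackets to zero gives the nullclines P + 0.536Q = 141 and 0.851P + Q = 252.
Substituting Q = 252 - 0.851P into the first: P(1 - 0.536·0.851) = 141 - 0.536·252.
So P* = 5.93/0.544 = 10.9, and then Q* = 252 - 0.851·10.9 = 243.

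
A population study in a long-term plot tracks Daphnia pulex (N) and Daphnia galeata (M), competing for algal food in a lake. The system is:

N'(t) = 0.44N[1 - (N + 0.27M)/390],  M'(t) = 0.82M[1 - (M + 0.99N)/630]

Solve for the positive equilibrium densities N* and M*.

N* ≈ 300, M* ≈ 333

Setting both brackets to zero gives the nullclines N + 0.27M = 390 and 0.99N + M = 630.
Substituting M = 630 - 0.99N into the first: N(1 - 0.27·0.99) = 390 - 0.27·630.
So N* = 220/0.733 = 300, and then M* = 630 - 0.99·300 = 333.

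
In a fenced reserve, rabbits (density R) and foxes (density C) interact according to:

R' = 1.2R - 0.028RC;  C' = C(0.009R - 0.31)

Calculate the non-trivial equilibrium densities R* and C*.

R* ≈ 34.4, C* ≈ 42.9

Set dC/dt = 0 with C > 0: 0.009R - 0.31 = 0, so R* = 0.31/0.009 = 34.4.
Set dR/dt = 0 with R > 0: 1.2 - 0.028C = 0, so C* = 1.2/0.028 = 42.9.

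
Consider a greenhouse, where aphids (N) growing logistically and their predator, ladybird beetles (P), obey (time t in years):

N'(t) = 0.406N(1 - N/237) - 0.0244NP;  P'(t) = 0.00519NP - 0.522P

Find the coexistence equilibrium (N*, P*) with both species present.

From dP/dt = 0 with P > 0: 0.00519N* = 0.522, so N* = 101.
Substitute into dN/dt = 0: 0.406(1 - 101/237) = 0.0244P*.
The bracket is 0.576, giving P* = 0.234/0.0244 = 9.58.

N* ≈ 101, P* ≈ 9.58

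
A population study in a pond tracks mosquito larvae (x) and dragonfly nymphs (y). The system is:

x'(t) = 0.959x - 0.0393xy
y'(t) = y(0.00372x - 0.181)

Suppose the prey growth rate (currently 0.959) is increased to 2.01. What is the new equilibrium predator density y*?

At the interior fixed point, setting dx/dt = 0 with x > 0 fixes y* = (prey growth rate)/(xy coefficient) — independent of the other coefficients.
With the change, y* = 2.01/0.0393 = 51.1; it rises from 24.4.

y* ≈ 51.1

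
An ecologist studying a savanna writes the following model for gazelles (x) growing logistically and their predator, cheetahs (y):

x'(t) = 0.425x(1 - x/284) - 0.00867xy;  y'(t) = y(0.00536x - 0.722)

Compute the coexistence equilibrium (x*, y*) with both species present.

From dy/dt = 0 with y > 0: 0.00536x* = 0.722, so x* = 135.
Substitute into dx/dt = 0: 0.425(1 - 135/284) = 0.00867y*.
The bracket is 0.526, giving y* = 0.223/0.00867 = 25.8.

x* ≈ 135, y* ≈ 25.8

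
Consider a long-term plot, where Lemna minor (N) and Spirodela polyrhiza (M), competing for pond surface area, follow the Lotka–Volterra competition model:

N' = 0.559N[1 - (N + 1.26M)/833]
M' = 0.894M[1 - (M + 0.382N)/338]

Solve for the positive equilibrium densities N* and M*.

N* ≈ 785, M* ≈ 38.2

Setting both brackets to zero gives the nullclines N + 1.26M = 833 and 0.382N + M = 338.
Substituting M = 338 - 0.382N into the first: N(1 - 1.26·0.382) = 833 - 1.26·338.
So N* = 407/0.519 = 785, and then M* = 338 - 0.382·785 = 38.2.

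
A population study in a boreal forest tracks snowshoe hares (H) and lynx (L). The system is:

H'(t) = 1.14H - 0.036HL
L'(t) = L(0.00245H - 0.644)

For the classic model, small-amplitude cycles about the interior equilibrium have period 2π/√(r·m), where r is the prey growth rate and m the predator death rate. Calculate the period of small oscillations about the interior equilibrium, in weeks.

Here r = 1.14 and m = 0.644, so r·m = 0.734.
ω = √0.734 = 0.857 per week, hence T = 2π/ω ≈ 7.33 weeks.

T ≈ 7.33 weeks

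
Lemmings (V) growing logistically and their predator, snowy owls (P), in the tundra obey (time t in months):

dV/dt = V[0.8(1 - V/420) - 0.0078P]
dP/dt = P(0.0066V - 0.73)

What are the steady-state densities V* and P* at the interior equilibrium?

V* ≈ 111, P* ≈ 75.6

From dP/dt = 0 with P > 0: 0.0066V* = 0.73, so V* = 111.
Substitute into dV/dt = 0: 0.8(1 - 111/420) = 0.0078P*.
The bracket is 0.737, giving P* = 0.589/0.0078 = 75.6.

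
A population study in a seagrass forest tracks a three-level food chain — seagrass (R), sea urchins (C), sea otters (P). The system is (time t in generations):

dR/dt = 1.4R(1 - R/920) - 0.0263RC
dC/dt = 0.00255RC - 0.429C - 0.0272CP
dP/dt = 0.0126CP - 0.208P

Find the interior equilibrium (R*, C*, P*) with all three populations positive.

R* ≈ 635, C* ≈ 16.5, P* ≈ 43.7

From dP/dt = 0: 0.0126C* = 0.208, so C* = 16.5.
From dR/dt = 0: 1.4(1 - R*/920) = 0.0263·16.5, giving R* = 920·(1 - 0.31) = 635.
From dC/dt = 0: 0.00255·635 - 0.429 = 0.0272P*, so P* = 1.19/0.0272 = 43.7.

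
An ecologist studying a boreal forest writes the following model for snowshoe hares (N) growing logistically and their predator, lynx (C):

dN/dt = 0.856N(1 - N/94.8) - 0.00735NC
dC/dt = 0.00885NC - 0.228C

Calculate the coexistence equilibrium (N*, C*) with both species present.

N* ≈ 25.8, C* ≈ 84.8

From dC/dt = 0 with C > 0: 0.00885N* = 0.228, so N* = 25.8.
Substitute into dN/dt = 0: 0.856(1 - 25.8/94.8) = 0.00735C*.
The bracket is 0.728, giving C* = 0.623/0.00735 = 84.8.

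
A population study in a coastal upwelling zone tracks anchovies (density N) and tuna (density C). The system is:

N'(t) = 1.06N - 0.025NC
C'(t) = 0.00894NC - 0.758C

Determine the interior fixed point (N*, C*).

N* ≈ 84.8, C* ≈ 42.4

Set dC/dt = 0 with C > 0: 0.00894N - 0.758 = 0, so N* = 0.758/0.00894 = 84.8.
Set dN/dt = 0 with N > 0: 1.06 - 0.025C = 0, so C* = 1.06/0.025 = 42.4.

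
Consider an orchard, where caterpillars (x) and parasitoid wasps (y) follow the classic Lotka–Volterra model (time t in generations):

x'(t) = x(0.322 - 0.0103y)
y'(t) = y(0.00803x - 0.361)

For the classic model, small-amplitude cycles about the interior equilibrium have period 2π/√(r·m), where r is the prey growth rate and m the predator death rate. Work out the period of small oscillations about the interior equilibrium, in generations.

T ≈ 18.4 generations

Here r = 0.322 and m = 0.361, so r·m = 0.116.
ω = √0.116 = 0.341 per generation, hence T = 2π/ω ≈ 18.4 generations.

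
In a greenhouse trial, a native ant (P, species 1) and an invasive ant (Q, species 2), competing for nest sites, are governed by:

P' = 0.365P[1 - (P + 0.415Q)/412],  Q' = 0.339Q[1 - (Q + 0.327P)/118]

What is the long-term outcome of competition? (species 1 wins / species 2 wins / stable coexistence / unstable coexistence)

Compare the nullcline intercepts: K1/α12 = 412/0.415 = 993 > K2 = 118; K2/α21 = 118/0.327 = 361 < K1 = 412.
Since the inequalities point opposite ways, species 1 can invade but species 2 cannot.

species 1 excludes species 2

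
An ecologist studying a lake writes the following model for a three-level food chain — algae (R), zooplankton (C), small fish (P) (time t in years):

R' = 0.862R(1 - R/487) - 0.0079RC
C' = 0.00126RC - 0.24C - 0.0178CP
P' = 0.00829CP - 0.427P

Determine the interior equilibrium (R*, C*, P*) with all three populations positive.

From dP/dt = 0: 0.00829C* = 0.427, so C* = 51.5.
From dR/dt = 0: 0.862(1 - R*/487) = 0.0079·51.5, giving R* = 487·(1 - 0.472) = 257.
From dC/dt = 0: 0.00126·257 - 0.24 = 0.0178P*, so P* = 0.084/0.0178 = 4.72.

R* ≈ 257, C* ≈ 51.5, P* ≈ 4.72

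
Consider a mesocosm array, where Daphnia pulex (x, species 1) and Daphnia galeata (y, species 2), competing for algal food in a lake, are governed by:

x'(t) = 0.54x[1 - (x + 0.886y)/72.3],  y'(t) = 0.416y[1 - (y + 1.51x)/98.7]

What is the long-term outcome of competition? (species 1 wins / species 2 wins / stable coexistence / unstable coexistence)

Compare the nullcline intercepts: K1/α12 = 72.3/0.886 = 81.6 < K2 = 98.7; K2/α21 = 98.7/1.51 = 65.4 < K1 = 72.3.
Since both are reversed, neither can invade when rare; the interior point is a saddle.

unstable coexistence (outcome depends on initial conditions)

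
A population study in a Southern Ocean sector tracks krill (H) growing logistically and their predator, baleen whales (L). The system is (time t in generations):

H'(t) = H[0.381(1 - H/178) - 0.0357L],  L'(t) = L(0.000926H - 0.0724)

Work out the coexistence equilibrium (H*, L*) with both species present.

H* ≈ 78.2, L* ≈ 5.98

From dL/dt = 0 with L > 0: 0.000926H* = 0.0724, so H* = 78.2.
Substitute into dH/dt = 0: 0.381(1 - 78.2/178) = 0.0357L*.
The bracket is 0.561, giving L* = 0.214/0.0357 = 5.98.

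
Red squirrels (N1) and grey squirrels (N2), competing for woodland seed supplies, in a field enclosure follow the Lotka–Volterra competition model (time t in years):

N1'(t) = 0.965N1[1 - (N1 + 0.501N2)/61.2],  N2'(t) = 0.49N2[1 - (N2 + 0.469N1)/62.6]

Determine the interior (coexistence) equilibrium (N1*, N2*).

N1* ≈ 39, N2* ≈ 44.3

Setting both brackets to zero gives the nullclines N1 + 0.501N2 = 61.2 and 0.469N1 + N2 = 62.6.
Substituting N2 = 62.6 - 0.469N1 into the first: N1(1 - 0.501·0.469) = 61.2 - 0.501·62.6.
So N1* = 29.8/0.765 = 39, and then N2* = 62.6 - 0.469·39 = 44.3.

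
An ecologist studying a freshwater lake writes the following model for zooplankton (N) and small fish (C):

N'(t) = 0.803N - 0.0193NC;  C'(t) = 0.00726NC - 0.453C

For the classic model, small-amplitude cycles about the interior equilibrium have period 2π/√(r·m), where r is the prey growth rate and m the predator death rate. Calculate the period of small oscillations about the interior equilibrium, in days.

T ≈ 10.4 days

Here r = 0.803 and m = 0.453, so r·m = 0.364.
ω = √0.364 = 0.603 per day, hence T = 2π/ω ≈ 10.4 days.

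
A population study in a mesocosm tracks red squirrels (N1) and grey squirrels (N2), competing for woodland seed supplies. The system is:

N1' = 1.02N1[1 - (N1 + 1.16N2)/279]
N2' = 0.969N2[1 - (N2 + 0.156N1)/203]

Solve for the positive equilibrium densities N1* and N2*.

N1* ≈ 53.1, N2* ≈ 195

Setting both brackets to zero gives the nullclines N1 + 1.16N2 = 279 and 0.156N1 + N2 = 203.
Substituting N2 = 203 - 0.156N1 into the first: N1(1 - 1.16·0.156) = 279 - 1.16·203.
So N1* = 43.5/0.819 = 53.1, and then N2* = 203 - 0.156·53.1 = 195.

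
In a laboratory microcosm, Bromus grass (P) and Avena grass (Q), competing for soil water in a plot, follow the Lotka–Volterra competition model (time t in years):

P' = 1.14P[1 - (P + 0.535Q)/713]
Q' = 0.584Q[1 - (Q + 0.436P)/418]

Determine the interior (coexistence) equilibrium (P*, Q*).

Setting both brackets to zero gives the nullclines P + 0.535Q = 713 and 0.436P + Q = 418.
Substituting Q = 418 - 0.436P into the first: P(1 - 0.535·0.436) = 713 - 0.535·418.
So P* = 489/0.767 = 638, and then Q* = 418 - 0.436·638 = 140.

P* ≈ 638, Q* ≈ 140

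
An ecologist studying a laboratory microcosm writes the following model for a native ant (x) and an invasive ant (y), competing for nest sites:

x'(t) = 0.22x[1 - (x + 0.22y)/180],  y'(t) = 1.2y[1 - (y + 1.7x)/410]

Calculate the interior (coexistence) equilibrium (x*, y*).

Setting both brackets to zero gives the nullclines x + 0.22y = 180 and 1.7x + y = 410.
Substituting y = 410 - 1.7x into the first: x(1 - 0.22·1.7) = 180 - 0.22·410.
So x* = 89.8/0.626 = 143, and then y* = 410 - 1.7·143 = 166.

x* ≈ 143, y* ≈ 166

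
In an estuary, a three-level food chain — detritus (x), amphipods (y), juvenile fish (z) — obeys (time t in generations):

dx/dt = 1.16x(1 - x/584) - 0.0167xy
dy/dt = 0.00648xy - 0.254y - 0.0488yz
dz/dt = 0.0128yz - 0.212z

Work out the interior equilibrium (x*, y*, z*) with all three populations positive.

From dz/dt = 0: 0.0128y* = 0.212, so y* = 16.6.
From dx/dt = 0: 1.16(1 - x*/584) = 0.0167·16.6, giving x* = 584·(1 - 0.238) = 445.
From dy/dt = 0: 0.00648·445 - 0.254 = 0.0488z*, so z* = 2.63/0.0488 = 53.9.

x* ≈ 445, y* ≈ 16.6, z* ≈ 53.9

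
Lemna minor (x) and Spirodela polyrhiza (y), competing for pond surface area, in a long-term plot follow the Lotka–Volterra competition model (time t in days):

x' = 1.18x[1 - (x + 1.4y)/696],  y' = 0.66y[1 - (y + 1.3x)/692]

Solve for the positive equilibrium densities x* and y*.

Setting both brackets to zero gives the nullclines x + 1.4y = 696 and 1.3x + y = 692.
Substituting y = 692 - 1.3x into the first: x(1 - 1.4·1.3) = 696 - 1.4·692.
So x* = -273/-0.82 = 333, and then y* = 692 - 1.3·333 = 260.

x* ≈ 333, y* ≈ 260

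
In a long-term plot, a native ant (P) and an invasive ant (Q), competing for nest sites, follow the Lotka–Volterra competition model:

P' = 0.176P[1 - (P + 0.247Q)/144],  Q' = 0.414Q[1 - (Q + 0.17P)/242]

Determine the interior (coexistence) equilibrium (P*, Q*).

P* ≈ 87.9, Q* ≈ 227

Setting both brackets to zero gives the nullclines P + 0.247Q = 144 and 0.17P + Q = 242.
Substituting Q = 242 - 0.17P into the first: P(1 - 0.247·0.17) = 144 - 0.247·242.
So P* = 84.2/0.958 = 87.9, and then Q* = 242 - 0.17·87.9 = 227.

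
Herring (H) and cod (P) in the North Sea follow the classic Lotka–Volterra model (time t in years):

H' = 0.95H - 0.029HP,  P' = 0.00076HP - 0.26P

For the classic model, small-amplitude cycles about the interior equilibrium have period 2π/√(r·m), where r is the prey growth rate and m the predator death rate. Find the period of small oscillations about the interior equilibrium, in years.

T ≈ 12.6 years

Here r = 0.95 and m = 0.26, so r·m = 0.247.
ω = √0.247 = 0.497 per year, hence T = 2π/ω ≈ 12.6 years.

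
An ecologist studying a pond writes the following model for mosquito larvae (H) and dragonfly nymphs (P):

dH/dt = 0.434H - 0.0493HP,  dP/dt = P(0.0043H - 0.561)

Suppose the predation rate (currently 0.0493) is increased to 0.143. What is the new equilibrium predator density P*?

P* ≈ 3.03

At the interior fixed point, setting dH/dt = 0 with H > 0 fixes P* = (prey growth rate)/(HP coefficient) — independent of the other coefficients.
With the change, P* = 0.434/0.143 = 3.03; it falls from 8.8.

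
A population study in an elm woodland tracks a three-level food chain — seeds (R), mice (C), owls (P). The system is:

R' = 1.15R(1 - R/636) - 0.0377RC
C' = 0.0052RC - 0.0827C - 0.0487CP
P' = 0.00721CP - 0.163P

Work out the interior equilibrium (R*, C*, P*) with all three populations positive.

R* ≈ 165, C* ≈ 22.6, P* ≈ 15.9

From dP/dt = 0: 0.00721C* = 0.163, so C* = 22.6.
From dR/dt = 0: 1.15(1 - R*/636) = 0.0377·22.6, giving R* = 636·(1 - 0.741) = 165.
From dC/dt = 0: 0.0052·165 - 0.0827 = 0.0487P*, so P* = 0.773/0.0487 = 15.9.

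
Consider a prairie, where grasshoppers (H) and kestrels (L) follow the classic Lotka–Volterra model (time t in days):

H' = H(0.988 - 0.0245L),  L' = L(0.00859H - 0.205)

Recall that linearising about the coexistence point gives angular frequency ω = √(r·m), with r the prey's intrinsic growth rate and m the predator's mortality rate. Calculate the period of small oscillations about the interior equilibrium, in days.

T ≈ 14 days

Here r = 0.988 and m = 0.205, so r·m = 0.203.
ω = √0.203 = 0.45 per day, hence T = 2π/ω ≈ 14 days.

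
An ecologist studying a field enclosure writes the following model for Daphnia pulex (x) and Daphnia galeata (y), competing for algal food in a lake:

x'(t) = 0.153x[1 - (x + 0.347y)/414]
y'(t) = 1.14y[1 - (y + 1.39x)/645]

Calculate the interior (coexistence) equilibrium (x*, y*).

x* ≈ 367, y* ≈ 134

Setting both brackets to zero gives the nullclines x + 0.347y = 414 and 1.39x + y = 645.
Substituting y = 645 - 1.39x into the first: x(1 - 0.347·1.39) = 414 - 0.347·645.
So x* = 190/0.518 = 367, and then y* = 645 - 1.39·367 = 134.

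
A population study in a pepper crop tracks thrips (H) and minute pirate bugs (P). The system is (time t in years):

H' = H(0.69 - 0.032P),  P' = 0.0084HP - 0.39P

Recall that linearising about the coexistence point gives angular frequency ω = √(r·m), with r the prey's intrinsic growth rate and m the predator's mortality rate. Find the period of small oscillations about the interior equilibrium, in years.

T ≈ 12.1 years

Here r = 0.69 and m = 0.39, so r·m = 0.269.
ω = √0.269 = 0.519 per year, hence T = 2π/ω ≈ 12.1 years.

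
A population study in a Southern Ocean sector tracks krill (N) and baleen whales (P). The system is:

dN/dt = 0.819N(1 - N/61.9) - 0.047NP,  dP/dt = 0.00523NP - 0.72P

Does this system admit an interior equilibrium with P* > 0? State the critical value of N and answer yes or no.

Threshold N = 138; K < 138, so no, the predator goes extinct.

The predator equation gives dP/dt > 0 only when N > 0.72/0.00523 = 138.
Without the predator, N → K = 61.9. Since 61.9 < 138, the predator cannot invade.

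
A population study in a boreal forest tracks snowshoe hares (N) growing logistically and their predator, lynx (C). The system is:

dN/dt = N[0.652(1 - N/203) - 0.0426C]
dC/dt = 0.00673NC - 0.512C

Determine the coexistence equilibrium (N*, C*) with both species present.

From dC/dt = 0 with C > 0: 0.00673N* = 0.512, so N* = 76.1.
Substitute into dN/dt = 0: 0.652(1 - 76.1/203) = 0.0426C*.
The bracket is 0.625, giving C* = 0.408/0.0426 = 9.57.

N* ≈ 76.1, C* ≈ 9.57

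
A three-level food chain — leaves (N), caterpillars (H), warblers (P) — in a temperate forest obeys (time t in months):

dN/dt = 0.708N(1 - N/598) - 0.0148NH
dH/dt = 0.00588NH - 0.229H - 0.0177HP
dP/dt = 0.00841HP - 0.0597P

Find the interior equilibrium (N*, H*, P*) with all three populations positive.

N* ≈ 509, H* ≈ 7.1, P* ≈ 156

From dP/dt = 0: 0.00841H* = 0.0597, so H* = 7.1.
From dN/dt = 0: 0.708(1 - N*/598) = 0.0148·7.1, giving N* = 598·(1 - 0.148) = 509.
From dH/dt = 0: 0.00588·509 - 0.229 = 0.0177P*, so P* = 2.77/0.0177 = 156.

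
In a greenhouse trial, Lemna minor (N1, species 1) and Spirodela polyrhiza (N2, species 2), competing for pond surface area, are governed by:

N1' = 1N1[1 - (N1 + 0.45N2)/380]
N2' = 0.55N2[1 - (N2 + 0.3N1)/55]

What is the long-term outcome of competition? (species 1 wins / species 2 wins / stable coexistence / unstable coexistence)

Compare the nullcline intercepts: K1/α12 = 380/0.45 = 844 > K2 = 55; K2/α21 = 55/0.3 = 183 < K1 = 380.
Since the inequalities point opposite ways, species 1 can invade but species 2 cannot.

species 1 excludes species 2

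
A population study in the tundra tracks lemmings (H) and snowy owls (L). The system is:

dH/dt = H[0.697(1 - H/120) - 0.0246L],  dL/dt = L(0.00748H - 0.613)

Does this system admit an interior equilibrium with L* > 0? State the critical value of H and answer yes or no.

The predator equation gives dL/dt > 0 only when H > 0.613/0.00748 = 82.
Without the predator, H → K = 120. Since 120 > 82, the predator can invade and persist.

Threshold H = 82; K > 82, so yes, the predator persists.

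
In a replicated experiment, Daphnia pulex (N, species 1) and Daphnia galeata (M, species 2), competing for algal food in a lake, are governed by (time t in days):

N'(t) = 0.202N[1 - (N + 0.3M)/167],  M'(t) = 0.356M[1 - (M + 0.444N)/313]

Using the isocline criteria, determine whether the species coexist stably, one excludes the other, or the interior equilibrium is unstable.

stable coexistence

Compare the nullcline intercepts: K1/α12 = 167/0.3 = 557 > K2 = 313; K2/α21 = 313/0.444 = 705 > K1 = 167.
Since both inequalities hold, each species can invade when rare, so the interior equilibrium is stable.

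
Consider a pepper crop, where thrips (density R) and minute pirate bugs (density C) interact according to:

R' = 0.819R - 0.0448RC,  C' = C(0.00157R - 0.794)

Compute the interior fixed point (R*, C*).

Set dC/dt = 0 with C > 0: 0.00157R - 0.794 = 0, so R* = 0.794/0.00157 = 506.
Set dR/dt = 0 with R > 0: 0.819 - 0.0448C = 0, so C* = 0.819/0.0448 = 18.3.

R* ≈ 506, C* ≈ 18.3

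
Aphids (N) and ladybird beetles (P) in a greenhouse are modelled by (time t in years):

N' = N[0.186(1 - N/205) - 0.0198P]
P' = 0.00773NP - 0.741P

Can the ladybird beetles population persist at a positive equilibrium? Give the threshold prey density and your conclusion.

Threshold N = 95.9; K > 95.9, so yes, the predator persists.

The predator equation gives dP/dt > 0 only when N > 0.741/0.00773 = 95.9.
Without the predator, N → K = 205. Since 205 > 95.9, the predator can invade and persist.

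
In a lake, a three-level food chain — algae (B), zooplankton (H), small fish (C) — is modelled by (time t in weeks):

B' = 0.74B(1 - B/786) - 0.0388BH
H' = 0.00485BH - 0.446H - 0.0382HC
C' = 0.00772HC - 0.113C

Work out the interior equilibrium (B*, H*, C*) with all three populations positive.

B* ≈ 183, H* ≈ 14.6, C* ≈ 11.5

From dC/dt = 0: 0.00772H* = 0.113, so H* = 14.6.
From dB/dt = 0: 0.74(1 - B*/786) = 0.0388·14.6, giving B* = 786·(1 - 0.767) = 183.
From dH/dt = 0: 0.00485·183 - 0.446 = 0.0382C*, so C* = 0.44/0.0382 = 11.5.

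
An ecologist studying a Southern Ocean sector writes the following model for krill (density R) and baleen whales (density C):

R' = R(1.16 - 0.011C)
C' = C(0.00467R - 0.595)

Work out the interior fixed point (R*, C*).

Set dC/dt = 0 with C > 0: 0.00467R - 0.595 = 0, so R* = 0.595/0.00467 = 127.
Set dR/dt = 0 with R > 0: 1.16 - 0.011C = 0, so C* = 1.16/0.011 = 105.

R* ≈ 127, C* ≈ 105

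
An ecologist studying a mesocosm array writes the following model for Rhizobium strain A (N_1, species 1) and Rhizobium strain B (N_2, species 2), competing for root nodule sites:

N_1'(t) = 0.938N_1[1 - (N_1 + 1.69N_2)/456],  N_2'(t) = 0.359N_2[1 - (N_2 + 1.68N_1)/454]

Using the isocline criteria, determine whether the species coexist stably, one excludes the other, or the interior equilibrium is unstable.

unstable coexistence (outcome depends on initial conditions)

Compare the nullcline intercepts: K1/α12 = 456/1.69 = 270 < K2 = 454; K2/α21 = 454/1.68 = 270 < K1 = 456.
Since both are reversed, neither can invade when rare; the interior point is a saddle.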